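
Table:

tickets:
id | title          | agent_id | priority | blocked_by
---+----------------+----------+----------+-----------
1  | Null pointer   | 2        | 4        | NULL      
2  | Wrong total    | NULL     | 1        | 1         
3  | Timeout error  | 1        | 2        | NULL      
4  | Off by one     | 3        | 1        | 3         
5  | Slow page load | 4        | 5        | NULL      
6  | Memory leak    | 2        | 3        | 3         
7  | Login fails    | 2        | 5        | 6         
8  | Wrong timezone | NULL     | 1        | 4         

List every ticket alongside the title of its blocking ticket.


This is a self-join: tickets is joined to a second copy of itself, matching each row's blocked_by to another row's id. Use LEFT JOIN so rows with blocked_by=NULL are kept.
  - ticket 1 (Null pointer): blocked_by=NULL -> NULL
  - ticket 2 (Wrong total): blocked_by=1 -> Null pointer
  - ticket 3 (Timeout error): blocked_by=NULL -> NULL
  - ticket 4 (Off by one): blocked_by=3 -> Timeout error
  - ticket 5 (Slow page load): blocked_by=NULL -> NULL
  - ticket 6 (Memory leak): blocked_by=3 -> Timeout error
  - ticket 7 (Login fails): blocked_by=6 -> Memory leak
  - ticket 8 (Wrong timezone): blocked_by=4 -> Off by one

SQL:
SELECT a.title AS item, b.title AS blocked_by
FROM tickets a
LEFT JOIN tickets b ON a.blocked_by = b.id

Result:
item           | blocked_by   
---------------+--------------
Null pointer   | NULL         
Wrong total    | Null pointer 
Timeout error  | NULL         
Off by one     | Timeout error
Slow page load | NULL         
Memory leak    | Timeout error
Login fails    | Memory leak  
Wrong timezone | Off by one   


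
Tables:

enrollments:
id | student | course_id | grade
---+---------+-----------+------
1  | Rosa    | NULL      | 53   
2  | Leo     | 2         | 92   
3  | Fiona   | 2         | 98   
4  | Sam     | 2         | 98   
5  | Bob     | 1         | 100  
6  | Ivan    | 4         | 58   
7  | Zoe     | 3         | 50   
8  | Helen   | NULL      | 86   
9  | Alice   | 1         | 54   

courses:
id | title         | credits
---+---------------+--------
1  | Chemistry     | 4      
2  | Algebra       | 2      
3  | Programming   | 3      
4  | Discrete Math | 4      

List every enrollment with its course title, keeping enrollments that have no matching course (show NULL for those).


LEFT JOIN keeps every row from enrollments (the left table); where course_id has no match in courses, the course columns become NULL. Walk through each enrollment:
  - enrollment 1 (Rosa): course_id=NULL, no match -> kept with NULL
  - enrollment 2 (Leo): course_id=2 -> matches Algebra
  - enrollment 3 (Fiona): course_id=2 -> matches Algebra
  - enrollment 4 (Sam): course_id=2 -> matches Algebra
  - enrollment 5 (Bob): course_id=1 -> matches Chemistry
  - enrollment 6 (Ivan): course_id=4 -> matches Discrete Math
  - enrollment 7 (Zoe): course_id=3 -> matches Programming
  - enrollment 8 (Helen): course_id=NULL, no match -> kept with NULL
  - enrollment 9 (Alice): course_id=1 -> matches Chemistry
All 9 rows appear; 2 have NULL course.

SQL:
SELECT a.student, b.title AS course
FROM enrollments a
LEFT JOIN courses b ON a.course_id = b.id

Result:
student | course       
--------+--------------
Rosa    | NULL         
Leo     | Algebra      
Fiona   | Algebra      
Sam     | Algebra      
Bob     | Chemistry    
Ivan    | Discrete Math
Zoe     | Programming  
Helen   | NULL         
Alice   | Chemistry    


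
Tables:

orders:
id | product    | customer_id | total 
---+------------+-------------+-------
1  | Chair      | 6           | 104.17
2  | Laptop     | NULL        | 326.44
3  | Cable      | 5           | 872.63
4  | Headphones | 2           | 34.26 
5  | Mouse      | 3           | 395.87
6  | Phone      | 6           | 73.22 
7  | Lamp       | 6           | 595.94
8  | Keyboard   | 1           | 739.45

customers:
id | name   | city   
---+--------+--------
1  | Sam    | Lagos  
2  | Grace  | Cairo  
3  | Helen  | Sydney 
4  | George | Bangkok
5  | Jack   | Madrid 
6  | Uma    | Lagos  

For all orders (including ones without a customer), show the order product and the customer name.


LEFT JOIN keeps every row from orders (the left table); where customer_id has no match in customers, the customer columns become NULL. Walk through each order:
  - order 1 (Chair): customer_id=6 -> matches Uma
  - order 2 (Laptop): customer_id=NULL, no match -> kept with NULL
  - order 3 (Cable): customer_id=5 -> matches Jack
  - order 4 (Headphones): customer_id=2 -> matches Grace
  - order 5 (Mouse): customer_id=3 -> matches Helen
  - order 6 (Phone): customer_id=6 -> matches Uma
  - order 7 (Lamp): customer_id=6 -> matches Uma
  - order 8 (Keyboard): customer_id=1 -> matches Sam
All 8 rows appear; 1 has NULL customer.

SQL:
SELECT a.product, b.name AS customer
FROM orders a
LEFT JOIN customers b ON a.customer_id = b.id

Result:
product    | customer
-----------+---------
Chair      | Uma     
Laptop     | NULL    
Cable      | Jack    
Headphones | Grace   
Mouse      | Helen   
Phone      | Uma     
Lamp       | Uma     
Keyboard   | Sam     


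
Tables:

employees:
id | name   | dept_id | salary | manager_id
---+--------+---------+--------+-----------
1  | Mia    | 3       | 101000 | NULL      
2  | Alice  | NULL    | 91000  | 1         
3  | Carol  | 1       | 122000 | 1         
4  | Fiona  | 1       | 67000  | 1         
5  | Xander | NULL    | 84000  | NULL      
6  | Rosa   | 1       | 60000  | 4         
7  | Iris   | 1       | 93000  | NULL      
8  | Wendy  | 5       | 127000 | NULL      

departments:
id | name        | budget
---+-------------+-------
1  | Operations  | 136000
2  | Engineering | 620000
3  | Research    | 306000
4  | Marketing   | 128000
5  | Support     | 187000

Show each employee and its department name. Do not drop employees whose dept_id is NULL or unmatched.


LEFT JOIN keeps every row from employees (the left table); where dept_id has no match in departments, the department columns become NULL. Walk through each employee:
  - employee 1 (Mia): dept_id=3 -> matches Research
  - employee 2 (Alice): dept_id=NULL, no match -> kept with NULL
  - employee 3 (Carol): dept_id=1 -> matches Operations
  - employee 4 (Fiona): dept_id=1 -> matches Operations
  - employee 5 (Xander): dept_id=NULL, no match -> kept with NULL
  - employee 6 (Rosa): dept_id=1 -> matches Operations
  - employee 7 (Iris): dept_id=1 -> matches Operations
  - employee 8 (Wendy): dept_id=5 -> matches Support
All 8 rows appear; 2 have NULL department.

SQL:
SELECT a.name, b.name AS department
FROM employees a
LEFT JOIN departments b ON a.dept_id = b.id

Result:
name   | department
-------+-----------
Mia    | Research  
Alice  | NULL      
Carol  | Operations
Fiona  | Operations
Xander | NULL      
Rosa   | Operations
Iris   | Operations
Wendy  | Support   


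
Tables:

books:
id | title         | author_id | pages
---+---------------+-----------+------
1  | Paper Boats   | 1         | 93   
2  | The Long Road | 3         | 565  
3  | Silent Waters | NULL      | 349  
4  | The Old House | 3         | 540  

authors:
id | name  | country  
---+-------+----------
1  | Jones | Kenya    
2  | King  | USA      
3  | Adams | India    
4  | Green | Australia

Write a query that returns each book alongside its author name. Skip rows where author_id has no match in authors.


INNER JOIN keeps only books rows whose author_id matches an id in authors. Walk through each book:
  - book 1 (Paper Boats): author_id=1 -> matches Jones
  - book 2 (The Long Road): author_id=3 -> matches Adams
  - book 3 (Silent Waters): author_id=NULL, no match -> dropped
  - book 4 (The Old House): author_id=3 -> matches Adams
So 1 of 4 rows is dropped.

SQL:
SELECT a.title, b.name AS author
FROM books a
INNER JOIN authors b ON a.author_id = b.id

Result:
title         | author
--------------+-------
Paper Boats   | Jones 
The Long Road | Adams 
The Old House | Adams 


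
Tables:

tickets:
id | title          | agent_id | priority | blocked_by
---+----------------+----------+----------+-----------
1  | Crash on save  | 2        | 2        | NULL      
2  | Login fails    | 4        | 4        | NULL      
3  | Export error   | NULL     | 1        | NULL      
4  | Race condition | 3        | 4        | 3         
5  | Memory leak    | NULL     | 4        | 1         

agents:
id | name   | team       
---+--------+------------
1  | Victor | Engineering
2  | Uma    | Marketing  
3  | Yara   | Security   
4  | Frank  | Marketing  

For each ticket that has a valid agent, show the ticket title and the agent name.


INNER JOIN keeps only tickets rows whose agent_id matches an id in agents. Walk through each ticket:
  - ticket 1 (Crash on save): agent_id=2 -> matches Uma
  - ticket 2 (Login fails): agent_id=4 -> matches Frank
  - ticket 3 (Export error): agent_id=NULL, no match -> dropped
  - ticket 4 (Race condition): agent_id=3 -> matches Yara
  - ticket 5 (Memory leak): agent_id=NULL, no match -> dropped
So 2 of 5 rows are dropped.

SQL:
SELECT a.title, b.name AS agent
FROM tickets a
INNER JOIN agents b ON a.agent_id = b.id

Result:
title          | agent
---------------+------
Crash on save  | Uma  
Login fails    | Frank
Race condition | Yara 


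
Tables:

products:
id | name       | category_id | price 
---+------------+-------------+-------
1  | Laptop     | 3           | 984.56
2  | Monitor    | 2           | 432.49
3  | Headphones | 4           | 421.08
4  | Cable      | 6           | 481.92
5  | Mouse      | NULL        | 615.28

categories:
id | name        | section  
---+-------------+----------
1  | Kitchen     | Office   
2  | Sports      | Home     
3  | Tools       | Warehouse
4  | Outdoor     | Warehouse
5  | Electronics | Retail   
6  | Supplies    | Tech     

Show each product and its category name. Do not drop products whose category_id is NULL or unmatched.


LEFT JOIN keeps every row from products (the left table); where category_id has no match in categories, the category columns become NULL. Walk through each product:
  - product 1 (Laptop): category_id=3 -> matches Tools
  - product 2 (Monitor): category_id=2 -> matches Sports
  - product 3 (Headphones): category_id=4 -> matches Outdoor
  - product 4 (Cable): category_id=6 -> matches Supplies
  - product 5 (Mouse): category_id=NULL, no match -> kept with NULL
All 5 rows appear; 1 has NULL category.

SQL:
SELECT a.name, b.name AS category
FROM products a
LEFT JOIN categories b ON a.category_id = b.id

Result:
name       | category
-----------+---------
Laptop     | Tools   
Monitor    | Sports  
Headphones | Outdoor 
Cable      | Supplies
Mouse      | NULL    


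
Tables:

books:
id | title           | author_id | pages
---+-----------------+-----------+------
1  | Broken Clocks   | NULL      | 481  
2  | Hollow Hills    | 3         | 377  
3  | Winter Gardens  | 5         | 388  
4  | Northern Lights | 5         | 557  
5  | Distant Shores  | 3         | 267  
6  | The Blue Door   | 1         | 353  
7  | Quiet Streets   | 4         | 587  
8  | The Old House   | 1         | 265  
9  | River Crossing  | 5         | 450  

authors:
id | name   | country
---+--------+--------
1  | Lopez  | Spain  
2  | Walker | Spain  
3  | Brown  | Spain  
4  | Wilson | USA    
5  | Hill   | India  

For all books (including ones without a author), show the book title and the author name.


LEFT JOIN keeps every row from books (the left table); where author_id has no match in authors, the author columns become NULL. Walk through each book:
  - book 1 (Broken Clocks): author_id=NULL, no match -> kept with NULL
  - book 2 (Hollow Hills): author_id=3 -> matches Brown
  - book 3 (Winter Gardens): author_id=5 -> matches Hill
  - book 4 (Northern Lights): author_id=5 -> matches Hill
  - book 5 (Distant Shores): author_id=3 -> matches Brown
  - book 6 (The Blue Door): author_id=1 -> matches Lopez
  - book 7 (Quiet Streets): author_id=4 -> matches Wilson
  - book 8 (The Old House): author_id=1 -> matches Lopez
  - book 9 (River Crossing): author_id=5 -> matches Hill
All 9 rows appear; 1 has NULL author.

SQL:
SELECT a.title, b.name AS author
FROM books a
LEFT JOIN authors b ON a.author_id = b.id

Result:
title           | author
----------------+-------
Broken Clocks   | NULL  
Hollow Hills    | Brown 
Winter Gardens  | Hill  
Northern Lights | Hill  
Distant Shores  | Brown 
The Blue Door   | Lopez 
Quiet Streets   | Wilson
The Old House   | Lopez 
River Crossing  | Hill  


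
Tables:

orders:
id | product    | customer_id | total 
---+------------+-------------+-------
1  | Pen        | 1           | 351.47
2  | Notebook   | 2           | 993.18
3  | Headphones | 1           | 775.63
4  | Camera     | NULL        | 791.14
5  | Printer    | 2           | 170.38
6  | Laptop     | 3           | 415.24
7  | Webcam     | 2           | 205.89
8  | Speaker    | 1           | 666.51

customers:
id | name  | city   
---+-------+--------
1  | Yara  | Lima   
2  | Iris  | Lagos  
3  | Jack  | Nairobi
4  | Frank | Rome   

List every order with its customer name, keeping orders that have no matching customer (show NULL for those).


LEFT JOIN keeps every row from orders (the left table); where customer_id has no match in customers, the customer columns become NULL. Walk through each order:
  - order 1 (Pen): customer_id=1 -> matches Yara
  - order 2 (Notebook): customer_id=2 -> matches Iris
  - order 3 (Headphones): customer_id=1 -> matches Yara
  - order 4 (Camera): customer_id=NULL, no match -> kept with NULL
  - order 5 (Printer): customer_id=2 -> matches Iris
  - order 6 (Laptop): customer_id=3 -> matches Jack
  - order 7 (Webcam): customer_id=2 -> matches Iris
  - order 8 (Speaker): customer_id=1 -> matches Yara
All 8 rows appear; 1 has NULL customer.

SQL:
SELECT a.product, b.name AS customer
FROM orders a
LEFT JOIN customers b ON a.customer_id = b.id

Result:
product    | customer
-----------+---------
Pen        | Yara    
Notebook   | Iris    
Headphones | Yara    
Camera     | NULL    
Printer    | Iris    
Laptop     | Jack    
Webcam     | Iris    
Speaker    | Yara    


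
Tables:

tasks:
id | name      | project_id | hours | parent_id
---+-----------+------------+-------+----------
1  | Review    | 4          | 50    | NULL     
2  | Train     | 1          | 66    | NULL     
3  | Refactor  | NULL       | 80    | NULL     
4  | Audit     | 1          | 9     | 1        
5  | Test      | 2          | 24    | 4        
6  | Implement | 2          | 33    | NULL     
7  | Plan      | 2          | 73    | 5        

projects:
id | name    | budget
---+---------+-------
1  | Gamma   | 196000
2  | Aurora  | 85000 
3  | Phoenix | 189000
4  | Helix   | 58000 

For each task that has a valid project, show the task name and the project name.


INNER JOIN keeps only tasks rows whose project_id matches an id in projects. Walk through each task:
  - task 1 (Review): project_id=4 -> matches Helix
  - task 2 (Train): project_id=1 -> matches Gamma
  - task 3 (Refactor): project_id=NULL, no match -> dropped
  - task 4 (Audit): project_id=1 -> matches Gamma
  - task 5 (Test): project_id=2 -> matches Aurora
  - task 6 (Implement): project_id=2 -> matches Aurora
  - task 7 (Plan): project_id=2 -> matches Aurora
So 1 of 7 rows is dropped.

SQL:
SELECT a.name, b.name AS project
FROM tasks a
INNER JOIN projects b ON a.project_id = b.id

Result:
name      | project
----------+--------
Review    | Helix  
Train     | Gamma  
Audit     | Gamma  
Test      | Aurora 
Implement | Aurora 
Plan      | Aurora 


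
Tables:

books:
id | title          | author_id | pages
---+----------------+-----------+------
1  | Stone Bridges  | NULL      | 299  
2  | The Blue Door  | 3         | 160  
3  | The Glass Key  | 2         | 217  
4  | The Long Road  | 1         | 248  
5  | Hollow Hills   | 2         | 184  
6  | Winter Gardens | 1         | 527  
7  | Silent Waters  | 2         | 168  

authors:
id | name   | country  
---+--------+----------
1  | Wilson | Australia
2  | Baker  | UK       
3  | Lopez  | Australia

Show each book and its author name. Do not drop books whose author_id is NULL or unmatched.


LEFT JOIN keeps every row from books (the left table); where author_id has no match in authors, the author columns become NULL. Walk through each book:
  - book 1 (Stone Bridges): author_id=NULL, no match -> kept with NULL
  - book 2 (The Blue Door): author_id=3 -> matches Lopez
  - book 3 (The Glass Key): author_id=2 -> matches Baker
  - book 4 (The Long Road): author_id=1 -> matches Wilson
  - book 5 (Hollow Hills): author_id=2 -> matches Baker
  - book 6 (Winter Gardens): author_id=1 -> matches Wilson
  - book 7 (Silent Waters): author_id=2 -> matches Baker
All 7 rows appear; 1 has NULL author.

SQL:
SELECT a.title, b.name AS author
FROM books a
LEFT JOIN authors b ON a.author_id = b.id

Result:
title          | author
---------------+-------
Stone Bridges  | NULL  
The Blue Door  | Lopez 
The Glass Key  | Baker 
The Long Road  | Wilson
Hollow Hills   | Baker 
Winter Gardens | Wilson
Silent Waters  | Baker 


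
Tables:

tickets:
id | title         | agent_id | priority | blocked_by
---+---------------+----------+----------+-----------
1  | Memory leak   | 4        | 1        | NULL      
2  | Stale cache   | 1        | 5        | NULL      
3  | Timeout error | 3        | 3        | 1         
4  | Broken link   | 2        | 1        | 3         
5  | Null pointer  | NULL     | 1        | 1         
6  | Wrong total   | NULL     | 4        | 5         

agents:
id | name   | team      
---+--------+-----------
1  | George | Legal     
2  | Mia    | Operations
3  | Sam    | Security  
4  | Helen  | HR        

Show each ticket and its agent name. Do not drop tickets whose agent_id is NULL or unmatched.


LEFT JOIN keeps every row from tickets (the left table); where agent_id has no match in agents, the agent columns become NULL. Walk through each ticket:
  - ticket 1 (Memory leak): agent_id=4 -> matches Helen
  - ticket 2 (Stale cache): agent_id=1 -> matches George
  - ticket 3 (Timeout error): agent_id=3 -> matches Sam
  - ticket 4 (Broken link): agent_id=2 -> matches Mia
  - ticket 5 (Null pointer): agent_id=NULL, no match -> kept with NULL
  - ticket 6 (Wrong total): agent_id=NULL, no match -> kept with NULL
All 6 rows appear; 2 have NULL agent.

SQL:
SELECT a.title, b.name AS agent
FROM tickets a
LEFT JOIN agents b ON a.agent_id = b.id

Result:
title         | agent 
--------------+-------
Memory leak   | Helen 
Stale cache   | George
Timeout error | Sam   
Broken link   | Mia   
Null pointer  | NULL  
Wrong total   | NULL  


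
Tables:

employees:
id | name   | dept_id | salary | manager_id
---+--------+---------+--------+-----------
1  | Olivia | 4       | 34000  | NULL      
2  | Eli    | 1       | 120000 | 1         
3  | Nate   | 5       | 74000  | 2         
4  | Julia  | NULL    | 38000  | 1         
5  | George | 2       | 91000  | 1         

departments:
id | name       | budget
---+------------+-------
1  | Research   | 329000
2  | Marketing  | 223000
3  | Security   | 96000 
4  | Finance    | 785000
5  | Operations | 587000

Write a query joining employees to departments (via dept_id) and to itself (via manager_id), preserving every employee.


Two LEFT JOINs from the same base table employees: one to departments via dept_id, one to employees itself via manager_id. Both are LEFT so every employee is preserved.
Match against departments:
  - employee 1 (Olivia): dept_id=4 -> matches Finance
  - employee 2 (Eli): dept_id=1 -> matches Research
  - employee 3 (Nate): dept_id=5 -> matches Operations
  - employee 4 (Julia): dept_id=NULL, no match -> kept with NULL
  - employee 5 (George): dept_id=2 -> matches Marketing
Match against employees (self):
  - employee 1 (Olivia): manager_id=NULL -> NULL
  - employee 2 (Eli): manager_id=1 -> Olivia
  - employee 3 (Nate): manager_id=2 -> Eli
  - employee 4 (Julia): manager_id=1 -> Olivia
  - employee 5 (George): manager_id=1 -> Olivia

SQL:
SELECT a.name, b.name AS department, c.name AS manager
FROM employees a
LEFT JOIN departments b ON a.dept_id = b.id
LEFT JOIN employees c ON a.manager_id = c.id

Result:
name   | department | manager
-------+------------+--------
Olivia | Finance    | NULL   
Eli    | Research   | Olivia 
Nate   | Operations | Eli    
Julia  | NULL       | Olivia 
George | Marketing  | Olivia 


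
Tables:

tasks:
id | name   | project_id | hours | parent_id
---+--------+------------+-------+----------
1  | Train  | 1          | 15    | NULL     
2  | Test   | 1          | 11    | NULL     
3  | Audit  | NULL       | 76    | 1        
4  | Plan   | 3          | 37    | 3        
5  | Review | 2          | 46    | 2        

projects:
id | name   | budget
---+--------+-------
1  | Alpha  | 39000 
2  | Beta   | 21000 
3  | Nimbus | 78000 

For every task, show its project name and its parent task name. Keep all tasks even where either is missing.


Two LEFT JOINs from the same base table tasks: one to projects via project_id, one to tasks itself via parent_id. Both are LEFT so every task is preserved.
Match against projects:
  - task 1 (Train): project_id=1 -> matches Alpha
  - task 2 (Test): project_id=1 -> matches Alpha
  - task 3 (Audit): project_id=NULL, no match -> kept with NULL
  - task 4 (Plan): project_id=3 -> matches Nimbus
  - task 5 (Review): project_id=2 -> matches Beta
Match against tasks (self):
  - task 1 (Train): parent_id=NULL -> NULL
  - task 2 (Test): parent_id=NULL -> NULL
  - task 3 (Audit): parent_id=1 -> Train
  - task 4 (Plan): parent_id=3 -> Audit
  - task 5 (Review): parent_id=2 -> Test

SQL:
SELECT a.name, b.name AS project, c.name AS parent
FROM tasks a
LEFT JOIN projects b ON a.project_id = b.id
LEFT JOIN tasks c ON a.parent_id = c.id

Result:
name   | project | parent
-------+---------+-------
Train  | Alpha   | NULL  
Test   | Alpha   | NULL  
Audit  | NULL    | Train 
Plan   | Nimbus  | Audit 
Review | Beta    | Test  


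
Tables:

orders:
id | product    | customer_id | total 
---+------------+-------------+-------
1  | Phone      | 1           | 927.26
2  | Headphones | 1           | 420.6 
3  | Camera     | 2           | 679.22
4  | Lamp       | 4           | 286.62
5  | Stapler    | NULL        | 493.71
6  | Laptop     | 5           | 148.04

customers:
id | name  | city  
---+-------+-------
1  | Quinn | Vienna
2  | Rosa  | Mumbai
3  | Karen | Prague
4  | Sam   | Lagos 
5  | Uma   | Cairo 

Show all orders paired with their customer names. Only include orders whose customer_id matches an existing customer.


INNER JOIN keeps only orders rows whose customer_id matches an id in customers. Walk through each order:
  - order 1 (Phone): customer_id=1 -> matches Quinn
  - order 2 (Headphones): customer_id=1 -> matches Quinn
  - order 3 (Camera): customer_id=2 -> matches Rosa
  - order 4 (Lamp): customer_id=4 -> matches Sam
  - order 5 (Stapler): customer_id=NULL, no match -> dropped
  - order 6 (Laptop): customer_id=5 -> matches Uma
So 1 of 6 rows is dropped.

SQL:
SELECT a.product, b.name AS customer
FROM orders a
INNER JOIN customers b ON a.customer_id = b.id

Result:
product    | customer
-----------+---------
Phone      | Quinn   
Headphones | Quinn   
Camera     | Rosa    
Lamp       | Sam     
Laptop     | Uma     


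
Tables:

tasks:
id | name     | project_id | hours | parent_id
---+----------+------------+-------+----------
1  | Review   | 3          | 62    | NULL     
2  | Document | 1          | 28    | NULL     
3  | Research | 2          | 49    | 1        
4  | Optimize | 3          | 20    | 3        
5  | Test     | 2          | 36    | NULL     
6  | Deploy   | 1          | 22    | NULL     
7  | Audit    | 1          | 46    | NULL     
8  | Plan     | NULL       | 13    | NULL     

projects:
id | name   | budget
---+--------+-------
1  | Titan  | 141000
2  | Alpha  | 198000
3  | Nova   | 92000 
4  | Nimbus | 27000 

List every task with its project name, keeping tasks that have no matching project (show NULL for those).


LEFT JOIN keeps every row from tasks (the left table); where project_id has no match in projects, the project columns become NULL. Walk through each task:
  - task 1 (Review): project_id=3 -> matches Nova
  - task 2 (Document): project_id=1 -> matches Titan
  - task 3 (Research): project_id=2 -> matches Alpha
  - task 4 (Optimize): project_id=3 -> matches Nova
  - task 5 (Test): project_id=2 -> matches Alpha
  - task 6 (Deploy): project_id=1 -> matches Titan
  - task 7 (Audit): project_id=1 -> matches Titan
  - task 8 (Plan): project_id=NULL, no match -> kept with NULL
All 8 rows appear; 1 has NULL project.

SQL:
SELECT a.name, b.name AS project
FROM tasks a
LEFT JOIN projects b ON a.project_id = b.id

Result:
name     | project
---------+--------
Review   | Nova   
Document | Titan  
Research | Alpha  
Optimize | Nova   
Test     | Alpha  
Deploy   | Titan  
Audit    | Titan  
Plan     | NULL   


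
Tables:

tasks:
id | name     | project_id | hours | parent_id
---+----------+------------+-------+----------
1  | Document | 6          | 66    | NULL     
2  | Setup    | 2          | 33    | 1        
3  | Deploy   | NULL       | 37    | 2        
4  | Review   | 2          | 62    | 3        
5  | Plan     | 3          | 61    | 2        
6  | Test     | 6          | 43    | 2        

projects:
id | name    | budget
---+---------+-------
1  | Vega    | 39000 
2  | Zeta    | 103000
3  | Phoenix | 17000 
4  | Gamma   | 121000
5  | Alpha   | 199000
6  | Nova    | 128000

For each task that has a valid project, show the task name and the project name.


INNER JOIN keeps only tasks rows whose project_id matches an id in projects. Walk through each task:
  - task 1 (Document): project_id=6 -> matches Nova
  - task 2 (Setup): project_id=2 -> matches Zeta
  - task 3 (Deploy): project_id=NULL, no match -> dropped
  - task 4 (Review): project_id=2 -> matches Zeta
  - task 5 (Plan): project_id=3 -> matches Phoenix
  - task 6 (Test): project_id=6 -> matches Nova
So 1 of 6 rows is dropped.

SQL:
SELECT a.name, b.name AS project
FROM tasks a
INNER JOIN projects b ON a.project_id = b.id

Result:
name     | project
---------+--------
Document | Nova   
Setup    | Zeta   
Review   | Zeta   
Plan     | Phoenix
Test     | Nova   


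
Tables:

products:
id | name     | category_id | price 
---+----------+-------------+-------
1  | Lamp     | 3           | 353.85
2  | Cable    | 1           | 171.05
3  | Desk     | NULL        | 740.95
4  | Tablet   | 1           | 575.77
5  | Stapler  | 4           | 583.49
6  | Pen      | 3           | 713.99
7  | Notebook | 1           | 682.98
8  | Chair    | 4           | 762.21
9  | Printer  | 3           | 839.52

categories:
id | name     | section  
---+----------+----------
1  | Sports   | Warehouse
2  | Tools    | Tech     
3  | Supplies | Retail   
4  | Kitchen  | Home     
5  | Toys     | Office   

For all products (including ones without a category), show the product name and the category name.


LEFT JOIN keeps every row from products (the left table); where category_id has no match in categories, the category columns become NULL. Walk through each product:
  - product 1 (Lamp): category_id=3 -> matches Supplies
  - product 2 (Cable): category_id=1 -> matches Sports
  - product 3 (Desk): category_id=NULL, no match -> kept with NULL
  - product 4 (Tablet): category_id=1 -> matches Sports
  - product 5 (Stapler): category_id=4 -> matches Kitchen
  - product 6 (Pen): category_id=3 -> matches Supplies
  - product 7 (Notebook): category_id=1 -> matches Sports
  - product 8 (Chair): category_id=4 -> matches Kitchen
  - product 9 (Printer): category_id=3 -> matches Supplies
All 9 rows appear; 1 has NULL category.

SQL:
SELECT a.name, b.name AS category
FROM products a
LEFT JOIN categories b ON a.category_id = b.id

Result:
name     | category
---------+---------
Lamp     | Supplies
Cable    | Sports  
Desk     | NULL    
Tablet   | Sports  
Stapler  | Kitchen 
Pen      | Supplies
Notebook | Sports  
Chair    | Kitchen 
Printer  | Supplies


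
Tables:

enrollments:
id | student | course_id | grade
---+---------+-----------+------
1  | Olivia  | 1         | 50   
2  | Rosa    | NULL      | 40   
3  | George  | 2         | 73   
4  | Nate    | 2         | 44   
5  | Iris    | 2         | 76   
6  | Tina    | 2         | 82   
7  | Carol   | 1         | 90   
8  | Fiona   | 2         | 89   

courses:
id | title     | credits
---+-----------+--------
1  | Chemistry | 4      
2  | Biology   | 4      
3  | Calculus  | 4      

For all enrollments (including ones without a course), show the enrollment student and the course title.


LEFT JOIN keeps every row from enrollments (the left table); where course_id has no match in courses, the course columns become NULL. Walk through each enrollment:
  - enrollment 1 (Olivia): course_id=1 -> matches Chemistry
  - enrollment 2 (Rosa): course_id=NULL, no match -> kept with NULL
  - enrollment 3 (George): course_id=2 -> matches Biology
  - enrollment 4 (Nate): course_id=2 -> matches Biology
  - enrollment 5 (Iris): course_id=2 -> matches Biology
  - enrollment 6 (Tina): course_id=2 -> matches Biology
  - enrollment 7 (Carol): course_id=1 -> matches Chemistry
  - enrollment 8 (Fiona): course_id=2 -> matches Biology
All 8 rows appear; 1 has NULL course.

SQL:
SELECT a.student, b.title AS course
FROM enrollments a
LEFT JOIN courses b ON a.course_id = b.id

Result:
student | course   
--------+----------
Olivia  | Chemistry
Rosa    | NULL     
George  | Biology  
Nate    | Biology  
Iris    | Biology  
Tina    | Biology  
Carol   | Chemistry
Fiona   | Biology  


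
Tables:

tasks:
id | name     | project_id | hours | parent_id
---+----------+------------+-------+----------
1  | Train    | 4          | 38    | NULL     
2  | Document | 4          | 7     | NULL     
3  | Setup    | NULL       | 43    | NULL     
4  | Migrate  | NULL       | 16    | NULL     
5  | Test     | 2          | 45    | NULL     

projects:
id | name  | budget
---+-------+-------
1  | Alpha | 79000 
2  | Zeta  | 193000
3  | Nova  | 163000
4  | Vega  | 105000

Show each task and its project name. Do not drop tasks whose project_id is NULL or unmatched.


LEFT JOIN keeps every row from tasks (the left table); where project_id has no match in projects, the project columns become NULL. Walk through each task:
  - task 1 (Train): project_id=4 -> matches Vega
  - task 2 (Document): project_id=4 -> matches Vega
  - task 3 (Setup): project_id=NULL, no match -> kept with NULL
  - task 4 (Migrate): project_id=NULL, no match -> kept with NULL
  - task 5 (Test): project_id=2 -> matches Zeta
All 5 rows appear; 2 have NULL project.

SQL:
SELECT a.name, b.name AS project
FROM tasks a
LEFT JOIN projects b ON a.project_id = b.id

Result:
name     | project
---------+--------
Train    | Vega   
Document | Vega   
Setup    | NULL   
Migrate  | NULL   
Test     | Zeta   


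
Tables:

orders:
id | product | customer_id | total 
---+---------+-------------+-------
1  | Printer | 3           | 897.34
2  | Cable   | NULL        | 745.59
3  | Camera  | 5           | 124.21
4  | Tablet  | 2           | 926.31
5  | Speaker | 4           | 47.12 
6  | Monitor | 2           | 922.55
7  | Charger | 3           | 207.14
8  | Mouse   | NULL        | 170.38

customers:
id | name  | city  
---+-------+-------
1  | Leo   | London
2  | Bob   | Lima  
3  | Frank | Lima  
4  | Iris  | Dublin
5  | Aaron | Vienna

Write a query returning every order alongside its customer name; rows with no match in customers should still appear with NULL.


LEFT JOIN keeps every row from orders (the left table); where customer_id has no match in customers, the customer columns become NULL. Walk through each order:
  - order 1 (Printer): customer_id=3 -> matches Frank
  - order 2 (Cable): customer_id=NULL, no match -> kept with NULL
  - order 3 (Camera): customer_id=5 -> matches Aaron
  - order 4 (Tablet): customer_id=2 -> matches Bob
  - order 5 (Speaker): customer_id=4 -> matches Iris
  - order 6 (Monitor): customer_id=2 -> matches Bob
  - order 7 (Charger): customer_id=3 -> matches Frank
  - order 8 (Mouse): customer_id=NULL, no match -> kept with NULL
All 8 rows appear; 2 have NULL customer.

SQL:
SELECT a.product, b.name AS customer
FROM orders a
LEFT JOIN customers b ON a.customer_id = b.id

Result:
product | customer
--------+---------
Printer | Frank   
Cable   | NULL    
Camera  | Aaron   
Tablet  | Bob     
Speaker | Iris    
Monitor | Bob     
Charger | Frank   
Mouse   | NULL    


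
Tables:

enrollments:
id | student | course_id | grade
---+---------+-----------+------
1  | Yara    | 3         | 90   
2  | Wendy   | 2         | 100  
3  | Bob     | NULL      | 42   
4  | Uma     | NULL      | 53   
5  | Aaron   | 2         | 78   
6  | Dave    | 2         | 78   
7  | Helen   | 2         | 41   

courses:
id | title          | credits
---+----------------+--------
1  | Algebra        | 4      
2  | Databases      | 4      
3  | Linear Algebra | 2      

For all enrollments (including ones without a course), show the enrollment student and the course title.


LEFT JOIN keeps every row from enrollments (the left table); where course_id has no match in courses, the course columns become NULL. Walk through each enrollment:
  - enrollment 1 (Yara): course_id=3 -> matches Linear Algebra
  - enrollment 2 (Wendy): course_id=2 -> matches Databases
  - enrollment 3 (Bob): course_id=NULL, no match -> kept with NULL
  - enrollment 4 (Uma): course_id=NULL, no match -> kept with NULL
  - enrollment 5 (Aaron): course_id=2 -> matches Databases
  - enrollment 6 (Dave): course_id=2 -> matches Databases
  - enrollment 7 (Helen): course_id=2 -> matches Databases
All 7 rows appear; 2 have NULL course.

SQL:
SELECT a.student, b.title AS course
FROM enrollments a
LEFT JOIN courses b ON a.course_id = b.id

Result:
student | course        
--------+---------------
Yara    | Linear Algebra
Wendy   | Databases     
Bob     | NULL          
Uma     | NULL          
Aaron   | Databases     
Dave    | Databases     
Helen   | Databases     


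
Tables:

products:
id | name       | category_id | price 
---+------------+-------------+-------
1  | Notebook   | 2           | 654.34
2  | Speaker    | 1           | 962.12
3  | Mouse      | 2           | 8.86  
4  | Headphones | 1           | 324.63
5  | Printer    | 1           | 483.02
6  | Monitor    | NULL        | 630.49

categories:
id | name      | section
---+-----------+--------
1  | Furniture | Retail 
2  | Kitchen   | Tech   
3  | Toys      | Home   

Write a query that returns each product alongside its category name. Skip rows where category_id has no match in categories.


INNER JOIN keeps only products rows whose category_id matches an id in categories. Walk through each product:
  - product 1 (Notebook): category_id=2 -> matches Kitchen
  - product 2 (Speaker): category_id=1 -> matches Furniture
  - product 3 (Mouse): category_id=2 -> matches Kitchen
  - product 4 (Headphones): category_id=1 -> matches Furniture
  - product 5 (Printer): category_id=1 -> matches Furniture
  - product 6 (Monitor): category_id=NULL, no match -> dropped
So 1 of 6 rows is dropped.

SQL:
SELECT a.name, b.name AS category
FROM products a
INNER JOIN categories b ON a.category_id = b.id

Result:
name       | category 
-----------+----------
Notebook   | Kitchen  
Speaker    | Furniture
Mouse      | Kitchen  
Headphones | Furniture
Printer    | Furniture


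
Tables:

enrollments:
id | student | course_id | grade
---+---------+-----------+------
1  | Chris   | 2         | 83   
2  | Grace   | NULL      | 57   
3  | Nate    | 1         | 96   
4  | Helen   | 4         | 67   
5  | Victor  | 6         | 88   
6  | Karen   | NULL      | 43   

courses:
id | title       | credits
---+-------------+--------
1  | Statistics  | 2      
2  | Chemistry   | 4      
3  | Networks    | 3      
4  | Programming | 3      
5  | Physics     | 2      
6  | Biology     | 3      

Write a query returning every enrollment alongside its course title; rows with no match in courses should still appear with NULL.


LEFT JOIN keeps every row from enrollments (the left table); where course_id has no match in courses, the course columns become NULL. Walk through each enrollment:
  - enrollment 1 (Chris): course_id=2 -> matches Chemistry
  - enrollment 2 (Grace): course_id=NULL, no match -> kept with NULL
  - enrollment 3 (Nate): course_id=1 -> matches Statistics
  - enrollment 4 (Helen): course_id=4 -> matches Programming
  - enrollment 5 (Victor): course_id=6 -> matches Biology
  - enrollment 6 (Karen): course_id=NULL, no match -> kept with NULL
All 6 rows appear; 2 have NULL course.

SQL:
SELECT a.student, b.title AS course
FROM enrollments a
LEFT JOIN courses b ON a.course_id = b.id

Result:
student | course     
--------+------------
Chris   | Chemistry  
Grace   | NULL       
Nate    | Statistics 
Helen   | Programming
Victor  | Biology    
Karen   | NULL       


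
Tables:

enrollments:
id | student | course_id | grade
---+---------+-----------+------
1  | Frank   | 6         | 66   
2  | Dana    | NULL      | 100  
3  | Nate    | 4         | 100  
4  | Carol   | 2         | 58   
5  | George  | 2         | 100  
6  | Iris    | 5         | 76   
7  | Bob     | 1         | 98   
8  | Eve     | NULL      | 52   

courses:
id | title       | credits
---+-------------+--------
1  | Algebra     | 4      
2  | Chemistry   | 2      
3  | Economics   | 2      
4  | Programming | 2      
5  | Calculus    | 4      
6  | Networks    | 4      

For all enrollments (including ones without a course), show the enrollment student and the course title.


LEFT JOIN keeps every row from enrollments (the left table); where course_id has no match in courses, the course columns become NULL. Walk through each enrollment:
  - enrollment 1 (Frank): course_id=6 -> matches Networks
  - enrollment 2 (Dana): course_id=NULL, no match -> kept with NULL
  - enrollment 3 (Nate): course_id=4 -> matches Programming
  - enrollment 4 (Carol): course_id=2 -> matches Chemistry
  - enrollment 5 (George): course_id=2 -> matches Chemistry
  - enrollment 6 (Iris): course_id=5 -> matches Calculus
  - enrollment 7 (Bob): course_id=1 -> matches Algebra
  - enrollment 8 (Eve): course_id=NULL, no match -> kept with NULL
All 8 rows appear; 2 have NULL course.

SQL:
SELECT a.student, b.title AS course
FROM enrollments a
LEFT JOIN courses b ON a.course_id = b.id

Result:
student | course     
--------+------------
Frank   | Networks   
Dana    | NULL       
Nate    | Programming
Carol   | Chemistry  
George  | Chemistry  
Iris    | Calculus   
Bob     | Algebra    
Eve     | NULL       


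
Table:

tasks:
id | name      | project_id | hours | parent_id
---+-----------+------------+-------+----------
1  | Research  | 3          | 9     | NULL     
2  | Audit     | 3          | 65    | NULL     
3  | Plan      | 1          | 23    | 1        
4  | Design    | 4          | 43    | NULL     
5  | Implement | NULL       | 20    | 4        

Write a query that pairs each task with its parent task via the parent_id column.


This is a self-join: tasks is joined to a second copy of itself, matching each row's parent_id to another row's id. Use LEFT JOIN so rows with parent_id=NULL are kept.
  - task 1 (Research): parent_id=NULL -> NULL
  - task 2 (Audit): parent_id=NULL -> NULL
  - task 3 (Plan): parent_id=1 -> Research
  - task 4 (Design): parent_id=NULL -> NULL
  - task 5 (Implement): parent_id=4 -> Design

SQL:
SELECT a.name AS item, b.name AS parent
FROM tasks a
LEFT JOIN tasks b ON a.parent_id = b.id

Result:
item      | parent  
----------+---------
Research  | NULL    
Audit     | NULL    
Plan      | Research
Design    | NULL    
Implement | Design  


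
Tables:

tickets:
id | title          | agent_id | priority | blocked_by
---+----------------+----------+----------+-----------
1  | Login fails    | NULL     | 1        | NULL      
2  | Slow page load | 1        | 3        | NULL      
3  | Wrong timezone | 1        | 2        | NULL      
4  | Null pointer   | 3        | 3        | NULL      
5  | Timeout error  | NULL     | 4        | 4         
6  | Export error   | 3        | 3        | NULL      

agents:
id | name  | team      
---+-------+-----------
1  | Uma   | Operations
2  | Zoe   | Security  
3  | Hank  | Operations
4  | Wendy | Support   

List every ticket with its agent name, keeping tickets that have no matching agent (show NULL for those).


LEFT JOIN keeps every row from tickets (the left table); where agent_id has no match in agents, the agent columns become NULL. Walk through each ticket:
  - ticket 1 (Login fails): agent_id=NULL, no match -> kept with NULL
  - ticket 2 (Slow page load): agent_id=1 -> matches Uma
  - ticket 3 (Wrong timezone): agent_id=1 -> matches Uma
  - ticket 4 (Null pointer): agent_id=3 -> matches Hank
  - ticket 5 (Timeout error): agent_id=NULL, no match -> kept with NULL
  - ticket 6 (Export error): agent_id=3 -> matches Hank
All 6 rows appear; 2 have NULL agent.

SQL:
SELECT a.title, b.name AS agent
FROM tickets a
LEFT JOIN agents b ON a.agent_id = b.id

Result:
title          | agent
---------------+------
Login fails    | NULL 
Slow page load | Uma  
Wrong timezone | Uma  
Null pointer   | Hank 
Timeout error  | NULL 
Export error   | Hank 
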